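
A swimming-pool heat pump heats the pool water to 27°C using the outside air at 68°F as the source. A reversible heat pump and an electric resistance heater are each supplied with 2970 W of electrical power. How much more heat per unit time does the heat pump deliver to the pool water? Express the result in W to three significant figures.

In absolute terms T_C = 293.15 K and T_H = 300.15 K, so ΔT = 7.000 K.
COP_Carnot = T_H/ΔT = 300.15/7.000 = 42.88.
The heat pump delivers Q̇_H = COP × Ẇ = 127300 W; the resistance heater delivers Ẇ = 2970 W.
Extra = (COP − 1)·Ẇ = 124400 W.

124000 W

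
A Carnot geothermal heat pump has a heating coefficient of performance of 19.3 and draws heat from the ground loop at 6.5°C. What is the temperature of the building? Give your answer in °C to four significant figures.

COP_HP = T_H/(T_H − T_C) rearranges to T_H = COP·T_C/(COP − 1).
With T_C = 279.65 K, T_H = 19.3 × 279.65/18.30 = 294.93 K.
Converting, 294.93 K = 21.78°C.

21.78 °C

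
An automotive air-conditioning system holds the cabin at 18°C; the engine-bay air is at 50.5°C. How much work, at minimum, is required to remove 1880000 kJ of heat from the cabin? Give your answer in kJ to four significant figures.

In absolute terms T_C = 291.15 K and T_H = 323.65 K, so ΔT = 32.50 K.
The reversible limit is COP_R = T_C/ΔT = 8.958, so W_min = Q_C/COP = Q_C·ΔT/T_C.
W_min = 1880000 × 32.50/291.15 = 209900 kJ.

209900 kJ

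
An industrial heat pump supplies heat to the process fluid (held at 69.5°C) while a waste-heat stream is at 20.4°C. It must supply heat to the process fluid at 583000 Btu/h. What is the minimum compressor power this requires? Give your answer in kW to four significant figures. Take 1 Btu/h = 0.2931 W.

24.49 kW

In absolute terms T_C = 293.55 K and T_H = 342.65 K, so ΔT = 49.10 K.
COP_Carnot = T_H/ΔT = 342.65/49.10 = 6.979.
Ẇ_min = Q̇/COP_Carnot = 583000/6.979 = 83540 Btu/h = 24.49 kW.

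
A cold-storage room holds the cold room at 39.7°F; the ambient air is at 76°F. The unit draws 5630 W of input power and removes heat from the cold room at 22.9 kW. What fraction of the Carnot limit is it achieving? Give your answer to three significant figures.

0.296

Converting, Q̇_C = 22.90 kW = 22900 W, so COP_actual = Q̇_C/Ẇ = 22900/5630 = 4.067.
In absolute terms T_C = 277.43 K and T_H = 297.59 K, so ΔT = 20.17 K.
COP_Carnot = T_C/ΔT = 277.43/20.17 = 13.76.
η_II = COP_actual/COP_Carnot = 4.067/13.76 = 0.2957.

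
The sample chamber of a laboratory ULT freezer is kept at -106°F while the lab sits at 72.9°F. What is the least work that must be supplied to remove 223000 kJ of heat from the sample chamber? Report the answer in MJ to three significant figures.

In absolute terms T_C = 196.48 K and T_H = 295.87 K, so ΔT = 99.39 K.
The reversible limit is COP_R = T_C/ΔT = 1.977, so W_min = Q_C/COP = Q_C·ΔT/T_C.
W_min = 223000 × 99.39/196.48 = 112800 kJ = 112.8 MJ.

113 MJ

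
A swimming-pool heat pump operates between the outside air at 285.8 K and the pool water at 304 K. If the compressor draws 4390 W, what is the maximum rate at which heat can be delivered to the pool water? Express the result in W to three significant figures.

73300 W

The reservoir spacing is ΔT = 304 − 285.8 = 18.20 K.
COP_Carnot = T_H/ΔT = 304.00/18.20 = 16.70.
Q̇_max = COP_Carnot × Ẇ = 16.70 × 4390 W = 73330 W.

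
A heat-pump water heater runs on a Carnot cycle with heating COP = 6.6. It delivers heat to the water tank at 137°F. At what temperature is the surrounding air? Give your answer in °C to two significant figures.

COP_HP = T_H/(T_H − T_C) gives T_H − T_C = T_H/COP.
With T_H = 331.48 K, T_C = 331.48 × (1 − 1/6.6) = 281.26 K.
Converting, 281.26 K = 8.11°C.

8.1 °C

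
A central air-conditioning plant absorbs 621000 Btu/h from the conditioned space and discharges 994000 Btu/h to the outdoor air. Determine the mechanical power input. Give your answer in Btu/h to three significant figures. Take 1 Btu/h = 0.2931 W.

For a cyclic device the first law requires Q̇_H = Q̇_C + Ẇ.
Ẇ = Q̇_H − Q̇_C = 373000 Btu/h.

373000 Btu/h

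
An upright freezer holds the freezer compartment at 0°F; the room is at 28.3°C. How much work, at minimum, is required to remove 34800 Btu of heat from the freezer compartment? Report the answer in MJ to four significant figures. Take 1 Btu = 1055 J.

6.624 MJ

In absolute terms T_C = 255.37 K and T_H = 301.45 K, so ΔT = 46.08 K.
The reversible limit is COP_R = T_C/ΔT = 5.542, so W_min = Q_C/COP = Q_C·ΔT/T_C.
W_min = 34800 × 46.08/255.37 = 6279 Btu = 6.624 MJ.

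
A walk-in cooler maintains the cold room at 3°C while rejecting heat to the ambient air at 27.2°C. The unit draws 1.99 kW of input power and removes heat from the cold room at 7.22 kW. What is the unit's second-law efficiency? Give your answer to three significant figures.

0.318

COP_actual = Q̇_C/Ẇ = 7.220/1.990 = 3.628.
In absolute terms T_C = 276.15 K and T_H = 300.35 K, so ΔT = 24.20 K.
COP_Carnot = T_C/ΔT = 276.15/24.20 = 11.41.
η_II = COP_actual/COP_Carnot = 3.628/11.41 = 0.3179.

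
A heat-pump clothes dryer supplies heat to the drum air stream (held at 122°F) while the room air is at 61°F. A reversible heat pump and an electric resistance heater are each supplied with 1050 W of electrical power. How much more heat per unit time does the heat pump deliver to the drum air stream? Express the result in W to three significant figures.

In absolute terms T_C = 289.26 K and T_H = 323.15 K, so ΔT = 33.89 K.
COP_Carnot = T_H/ΔT = 323.15/33.89 = 9.536.
The heat pump delivers Q̇_H = COP × Ẇ = 10010 W; the resistance heater delivers Ẇ = 1050 W.
Extra = (COP − 1)·Ẇ = 8962 W.

8960 W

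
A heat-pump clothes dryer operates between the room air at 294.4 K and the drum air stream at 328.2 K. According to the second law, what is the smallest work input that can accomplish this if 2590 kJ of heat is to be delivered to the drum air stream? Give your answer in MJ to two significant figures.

The reservoir spacing is ΔT = 328.2 − 294.4 = 33.80 K.
The reversible limit is COP_HP = T_H/ΔT = 9.710, so W_min = Q_H/COP = Q_H·ΔT/T_H.
W_min = 2590 × 33.80/328.20 = 266.7 kJ = 0.2667 MJ.

0.27 MJ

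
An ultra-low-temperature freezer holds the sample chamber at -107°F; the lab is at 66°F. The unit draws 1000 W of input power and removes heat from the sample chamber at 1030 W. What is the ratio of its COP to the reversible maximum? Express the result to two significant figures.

0.51

COP_actual = Q̇_C/Ẇ = 1030/1000 = 1.030.
In absolute terms T_C = 195.93 K and T_H = 292.04 K, so ΔT = 96.11 K.
COP_Carnot = T_C/ΔT = 195.93/96.11 = 2.039.
η_II = COP_actual/COP_Carnot = 1.030/2.039 = 0.5053.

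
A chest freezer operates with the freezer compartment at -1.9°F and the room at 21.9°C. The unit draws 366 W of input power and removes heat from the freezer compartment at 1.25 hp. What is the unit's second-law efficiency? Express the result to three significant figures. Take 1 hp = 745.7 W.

Converting, Q̇_C = 1.250 hp = 932.1 W, so COP_actual = Q̇_C/Ẇ = 932.1/366.0 = 2.547.
In absolute terms T_C = 254.32 K and T_H = 295.05 K, so ΔT = 40.73 K.
COP_Carnot = T_C/ΔT = 254.32/40.73 = 6.243.
η_II = COP_actual/COP_Carnot = 2.547/6.243 = 0.4079.

0.408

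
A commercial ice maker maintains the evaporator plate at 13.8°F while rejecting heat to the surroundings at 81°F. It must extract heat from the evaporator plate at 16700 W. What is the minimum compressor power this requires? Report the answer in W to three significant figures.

2370 W

In absolute terms T_C = 263.04 K and T_H = 300.37 K, so ΔT = 37.33 K.
COP_Carnot = T_C/ΔT = 263.04/37.33 = 7.046.
Ẇ_min = Q̇/COP_Carnot = 16700/7.046 = 2370 W.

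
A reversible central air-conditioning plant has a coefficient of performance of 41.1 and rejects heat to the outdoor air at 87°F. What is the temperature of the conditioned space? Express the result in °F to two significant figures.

For a Carnot refrigerator COP_R = T_C/(T_H − T_C), so T_C = COP·T_H/(1 + COP).
With T_H = 303.71 K, T_C = 41.1 × 303.71/42.10 = 296.49 K.
Converting, 296.49 K = 74.01°F.

74 °F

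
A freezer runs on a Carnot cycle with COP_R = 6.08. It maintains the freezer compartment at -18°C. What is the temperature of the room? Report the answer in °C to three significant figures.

24.0 °C

COP_R = T_C/(T_H − T_C) gives T_H − T_C = T_C/COP.
With T_C = 255.15 K, T_H = 255.15 × (1 + 1/6.08) = 297.12 K.
Converting, 297.12 K = 23.97°C.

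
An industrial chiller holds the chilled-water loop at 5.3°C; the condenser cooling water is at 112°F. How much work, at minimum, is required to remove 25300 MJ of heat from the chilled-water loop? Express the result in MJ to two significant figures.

3600 MJ

In absolute terms T_C = 278.45 K and T_H = 317.59 K, so ΔT = 39.14 K.
The reversible limit is COP_R = T_C/ΔT = 7.113, so W_min = Q_C/COP = Q_C·ΔT/T_C.
W_min = 25300 × 39.14/278.45 = 3557 MJ.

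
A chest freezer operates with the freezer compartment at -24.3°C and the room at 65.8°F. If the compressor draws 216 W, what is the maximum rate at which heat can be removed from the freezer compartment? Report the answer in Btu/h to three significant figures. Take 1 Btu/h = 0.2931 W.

4260 Btu/h

In absolute terms T_C = 248.85 K and T_H = 291.93 K, so ΔT = 43.08 K.
COP_Carnot = T_C/ΔT = 248.85/43.08 = 5.777.
Q̇_max = COP_Carnot × Ẇ = 5.777 × 216.0 W = 1248 W = 4257 Btu/h.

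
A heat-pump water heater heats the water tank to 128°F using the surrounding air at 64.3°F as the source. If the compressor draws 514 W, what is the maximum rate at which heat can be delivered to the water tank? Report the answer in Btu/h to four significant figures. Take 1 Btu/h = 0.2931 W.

In absolute terms T_C = 291.09 K and T_H = 326.48 K, so ΔT = 35.39 K.
COP_Carnot = T_H/ΔT = 326.48/35.39 = 9.226.
Q̇_max = COP_Carnot × Ẇ = 9.226 × 514.0 W = 4742 W = 16180 Btu/h.

16180 Btu/h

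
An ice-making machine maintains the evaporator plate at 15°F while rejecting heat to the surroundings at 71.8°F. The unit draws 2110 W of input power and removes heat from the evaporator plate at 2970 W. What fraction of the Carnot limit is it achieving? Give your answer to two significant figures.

0.17

COP_actual = Q̇_C/Ẇ = 2970/2110 = 1.408.
In absolute terms T_C = 263.71 K and T_H = 295.26 K, so ΔT = 31.56 K.
COP_Carnot = T_C/ΔT = 263.71/31.56 = 8.357.
η_II = COP_actual/COP_Carnot = 1.408/8.357 = 0.1684.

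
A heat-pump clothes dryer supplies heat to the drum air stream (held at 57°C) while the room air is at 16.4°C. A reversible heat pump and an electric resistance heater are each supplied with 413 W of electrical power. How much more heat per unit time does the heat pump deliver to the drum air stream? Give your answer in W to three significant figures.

In absolute terms T_C = 289.55 K and T_H = 330.15 K, so ΔT = 40.60 K.
COP_Carnot = T_H/ΔT = 330.15/40.60 = 8.132.
The heat pump delivers Q̇_H = COP × Ẇ = 3358 W; the resistance heater delivers Ẇ = 413.0 W.
Extra = (COP − 1)·Ẇ = 2945 W.

2950 W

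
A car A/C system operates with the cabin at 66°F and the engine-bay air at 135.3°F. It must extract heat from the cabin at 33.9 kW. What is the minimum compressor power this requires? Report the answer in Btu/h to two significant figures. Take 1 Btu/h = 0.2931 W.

In absolute terms T_C = 292.04 K and T_H = 330.54 K, so ΔT = 38.50 K.
COP_Carnot = T_C/ΔT = 292.04/38.50 = 7.585.
Ẇ_min = Q̇/COP_Carnot = 33.90/7.585 = 4.469 kW = 15250 Btu/h.

15000 Btu/h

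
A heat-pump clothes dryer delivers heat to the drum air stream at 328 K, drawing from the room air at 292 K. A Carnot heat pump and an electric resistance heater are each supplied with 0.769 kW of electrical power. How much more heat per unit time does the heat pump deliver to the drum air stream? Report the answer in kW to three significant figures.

6.24 kW

The reservoir spacing is ΔT = 328 − 292 = 36.00 K.
COP_Carnot = T_H/ΔT = 328.00/36.00 = 9.111.
The heat pump delivers Q̇_H = COP × Ẇ = 7.006 kW; the resistance heater delivers Ẇ = 0.7690 kW.
Extra = (COP − 1)·Ẇ = 6.237 kW.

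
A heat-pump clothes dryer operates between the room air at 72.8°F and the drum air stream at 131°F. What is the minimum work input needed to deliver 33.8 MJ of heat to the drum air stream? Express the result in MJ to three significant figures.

In absolute terms T_C = 295.82 K and T_H = 328.15 K, so ΔT = 32.33 K.
The reversible limit is COP_HP = T_H/ΔT = 10.15, so W_min = Q_H/COP = Q_H·ΔT/T_H.
W_min = 33.80 × 32.33/328.15 = 3.330 MJ.

3.33 MJ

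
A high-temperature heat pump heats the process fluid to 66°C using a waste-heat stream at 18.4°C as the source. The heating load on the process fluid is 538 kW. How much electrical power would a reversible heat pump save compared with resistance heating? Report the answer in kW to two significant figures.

In absolute terms T_C = 291.55 K and T_H = 339.15 K, so ΔT = 47.60 K.
COP_Carnot = T_H/ΔT = 339.15/47.60 = 7.125.
Resistance heating needs Ẇ_res = Q̇_H = 538.0 kW; the reversible heat pump needs only Ẇ_hp = Q̇_H/COP = 75.51 kW.
Saving = 538.0 − 75.51 = 462.5 kW.

460 kW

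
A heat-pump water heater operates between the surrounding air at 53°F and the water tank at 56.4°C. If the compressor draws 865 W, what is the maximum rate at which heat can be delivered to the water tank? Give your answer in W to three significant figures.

6370 W

In absolute terms T_C = 284.82 K and T_H = 329.55 K, so ΔT = 44.73 K.
COP_Carnot = T_H/ΔT = 329.55/44.73 = 7.367.
Q̇_max = COP_Carnot × Ẇ = 7.367 × 865.0 W = 6372 W.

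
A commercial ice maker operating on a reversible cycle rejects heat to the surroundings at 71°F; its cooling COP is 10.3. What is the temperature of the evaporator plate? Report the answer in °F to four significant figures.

For a Carnot refrigerator COP_R = T_C/(T_H − T_C), so T_C = COP·T_H/(1 + COP).
With T_H = 294.82 K, T_C = 10.3 × 294.82/11.30 = 268.73 K.
Converting, 268.73 K = 24.04°F.

24.04 °F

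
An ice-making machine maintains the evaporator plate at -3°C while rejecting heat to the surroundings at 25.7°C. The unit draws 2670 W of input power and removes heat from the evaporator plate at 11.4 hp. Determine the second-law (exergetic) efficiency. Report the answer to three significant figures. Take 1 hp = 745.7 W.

Converting, Q̇_C = 11.40 hp = 8501 W, so COP_actual = Q̇_C/Ẇ = 8501/2670 = 3.184.
In absolute terms T_C = 270.15 K and T_H = 298.85 K, so ΔT = 28.70 K.
COP_Carnot = T_C/ΔT = 270.15/28.70 = 9.413.
η_II = COP_actual/COP_Carnot = 3.184/9.413 = 0.3382.

0.338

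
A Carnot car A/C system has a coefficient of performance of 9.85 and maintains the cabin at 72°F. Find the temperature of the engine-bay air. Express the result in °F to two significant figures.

130 °F

COP_R = T_C/(T_H − T_C) gives T_H − T_C = T_C/COP.
With T_C = 295.37 K, T_H = 295.37 × (1 + 1/9.85) = 325.36 K.
Converting, 325.36 K = 125.98°F.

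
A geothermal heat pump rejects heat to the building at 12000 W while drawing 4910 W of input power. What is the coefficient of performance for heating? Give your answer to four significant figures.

2.444

The first law gives Q̇_H = Q̇_C + Ẇ, so the three rates are Q̇_C = 7090, Q̇_H = 12000, Ẇ = 4910 W.
COP_HP = Q̇_H/Ẇ = 12000/4910 = 2.444.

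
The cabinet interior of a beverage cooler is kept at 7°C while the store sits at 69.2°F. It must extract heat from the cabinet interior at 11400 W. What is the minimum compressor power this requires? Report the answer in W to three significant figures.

556 W

In absolute terms T_C = 280.15 K and T_H = 293.82 K, so ΔT = 13.67 K.
COP_Carnot = T_C/ΔT = 280.15/13.67 = 20.50.
Ẇ_min = Q̇/COP_Carnot = 11400/20.50 = 556.1 W.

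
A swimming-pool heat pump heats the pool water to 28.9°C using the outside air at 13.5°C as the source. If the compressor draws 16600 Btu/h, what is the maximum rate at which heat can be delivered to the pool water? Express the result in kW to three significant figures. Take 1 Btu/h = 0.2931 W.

In absolute terms T_C = 286.65 K and T_H = 302.05 K, so ΔT = 15.40 K.
COP_Carnot = T_H/ΔT = 302.05/15.40 = 19.61.
Q̇_max = COP_Carnot × Ẇ = 19.61 × 16600 Btu/h = 325600 Btu/h = 95.43 kW.

95.4 kW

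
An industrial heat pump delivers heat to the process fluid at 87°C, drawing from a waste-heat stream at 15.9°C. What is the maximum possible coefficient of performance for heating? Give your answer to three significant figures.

In absolute terms T_C = 289.05 K and T_H = 360.15 K, so ΔT = 71.10 K.
For a reversible cycle, COP_Carnot = T_H/ΔT = 360.15/71.10 = 5.065.

5.07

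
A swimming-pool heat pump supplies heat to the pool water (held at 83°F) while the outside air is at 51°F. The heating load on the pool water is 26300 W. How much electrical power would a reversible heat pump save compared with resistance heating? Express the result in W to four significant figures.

24750 W

In absolute terms T_C = 283.71 K and T_H = 301.48 K, so ΔT = 17.78 K.
COP_Carnot = T_H/ΔT = 301.48/17.78 = 16.96.
Resistance heating needs Ẇ_res = Q̇_H = 26300 W; the reversible heat pump needs only Ẇ_hp = Q̇_H/COP = 1551 W.
Saving = 26300 − 1551 = 24750 W.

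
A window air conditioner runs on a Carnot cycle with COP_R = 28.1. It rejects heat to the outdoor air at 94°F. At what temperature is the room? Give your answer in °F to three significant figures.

For a Carnot refrigerator COP_R = T_C/(T_H − T_C), so T_C = COP·T_H/(1 + COP).
With T_H = 307.59 K, T_C = 28.1 × 307.59/29.10 = 297.02 K.
Converting, 297.02 K = 74.97°F.

75.0 °F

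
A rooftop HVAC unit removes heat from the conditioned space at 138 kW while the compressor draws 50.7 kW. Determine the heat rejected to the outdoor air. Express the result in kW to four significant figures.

188.7 kW

For a cyclic device the first law requires Q̇_H = Q̇_C + Ẇ.
Q̇_H = Q̇_C + Ẇ = 188.7 kW.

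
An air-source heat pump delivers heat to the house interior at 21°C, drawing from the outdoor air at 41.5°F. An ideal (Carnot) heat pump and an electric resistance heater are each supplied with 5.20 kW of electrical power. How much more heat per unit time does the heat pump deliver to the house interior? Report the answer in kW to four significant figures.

In absolute terms T_C = 278.43 K and T_H = 294.15 K, so ΔT = 15.72 K.
COP_Carnot = T_H/ΔT = 294.15/15.72 = 18.71.
The heat pump delivers Q̇_H = COP × Ẇ = 97.29 kW; the resistance heater delivers Ẇ = 5.200 kW.
Extra = (COP − 1)·Ẇ = 92.09 kW.

92.09 kW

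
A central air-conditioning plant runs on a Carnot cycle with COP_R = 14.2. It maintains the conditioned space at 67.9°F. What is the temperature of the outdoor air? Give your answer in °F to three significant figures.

COP_R = T_C/(T_H − T_C) gives T_H − T_C = T_C/COP.
With T_C = 293.09 K, T_H = 293.09 × (1 + 1/14.2) = 313.73 K.
Converting, 313.73 K = 105.05°F.

105 °F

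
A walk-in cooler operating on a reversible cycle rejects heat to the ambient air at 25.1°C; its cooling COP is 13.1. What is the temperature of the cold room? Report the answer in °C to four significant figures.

3.948 °C

For a Carnot refrigerator COP_R = T_C/(T_H − T_C), so T_C = COP·T_H/(1 + COP).
With T_H = 298.25 K, T_C = 13.1 × 298.25/14.10 = 277.10 K.
Converting, 277.10 K = 3.95°C.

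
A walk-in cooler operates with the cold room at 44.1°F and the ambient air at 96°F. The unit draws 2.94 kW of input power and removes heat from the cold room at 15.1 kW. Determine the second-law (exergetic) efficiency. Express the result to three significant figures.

COP_actual = Q̇_C/Ẇ = 15.10/2.940 = 5.136.
In absolute terms T_C = 279.87 K and T_H = 308.71 K, so ΔT = 28.83 K.
COP_Carnot = T_C/ΔT = 279.87/28.83 = 9.707.
η_II = COP_actual/COP_Carnot = 5.136/9.707 = 0.5291.

0.529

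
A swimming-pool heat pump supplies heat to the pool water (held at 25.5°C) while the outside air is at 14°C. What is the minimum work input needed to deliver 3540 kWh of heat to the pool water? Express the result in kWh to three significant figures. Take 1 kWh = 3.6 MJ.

136 kWh

In absolute terms T_C = 287.15 K and T_H = 298.65 K, so ΔT = 11.50 K.
The reversible limit is COP_HP = T_H/ΔT = 25.97, so W_min = Q_H/COP = Q_H·ΔT/T_H.
W_min = 3540 × 11.50/298.65 = 136.3 kWh.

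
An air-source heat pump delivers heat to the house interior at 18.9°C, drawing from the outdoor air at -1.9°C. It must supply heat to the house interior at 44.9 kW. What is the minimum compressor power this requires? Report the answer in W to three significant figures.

3200 W

In absolute terms T_C = 271.25 K and T_H = 292.05 K, so ΔT = 20.80 K.
COP_Carnot = T_H/ΔT = 292.05/20.80 = 14.04.
Ẇ_min = Q̇/COP_Carnot = 44.90/14.04 = 3.198 kW = 3198 W.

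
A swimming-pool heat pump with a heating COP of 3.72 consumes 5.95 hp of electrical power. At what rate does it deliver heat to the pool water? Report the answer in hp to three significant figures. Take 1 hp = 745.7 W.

Q̇_H = COP_HP × Ẇ = 3.72 × 5.950 = 22.13 hp.

22.1 hp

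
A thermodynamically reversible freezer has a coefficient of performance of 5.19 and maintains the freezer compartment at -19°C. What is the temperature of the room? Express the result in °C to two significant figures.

COP_R = T_C/(T_H − T_C) gives T_H − T_C = T_C/COP.
With T_C = 254.15 K, T_H = 254.15 × (1 + 1/5.19) = 303.12 K.
Converting, 303.12 K = 29.97°C.

30 °C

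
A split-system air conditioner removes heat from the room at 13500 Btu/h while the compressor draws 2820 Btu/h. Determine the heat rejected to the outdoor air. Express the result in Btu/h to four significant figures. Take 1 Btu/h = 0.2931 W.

16320 Btu/h

For a cyclic device the first law requires Q̇_H = Q̇_C + Ẇ.
Q̇_H = Q̇_C + Ẇ = 16320 Btu/h.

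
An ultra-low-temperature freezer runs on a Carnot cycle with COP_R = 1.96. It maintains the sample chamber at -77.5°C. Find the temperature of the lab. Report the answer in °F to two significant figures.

72 °F

COP_R = T_C/(T_H − T_C) gives T_H − T_C = T_C/COP.
With T_C = 195.65 K, T_H = 195.65 × (1 + 1/1.96) = 295.47 K.
Converting, 295.47 K = 72.18°F.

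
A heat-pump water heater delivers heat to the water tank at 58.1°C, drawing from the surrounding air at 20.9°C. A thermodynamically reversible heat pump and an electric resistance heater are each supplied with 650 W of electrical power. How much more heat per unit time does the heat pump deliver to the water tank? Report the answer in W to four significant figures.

In absolute terms T_C = 294.05 K and T_H = 331.25 K, so ΔT = 37.20 K.
COP_Carnot = T_H/ΔT = 331.25/37.20 = 8.905.
The heat pump delivers Q̇_H = COP × Ẇ = 5788 W; the resistance heater delivers Ẇ = 650.0 W.
Extra = (COP − 1)·Ẇ = 5138 W.

5138 W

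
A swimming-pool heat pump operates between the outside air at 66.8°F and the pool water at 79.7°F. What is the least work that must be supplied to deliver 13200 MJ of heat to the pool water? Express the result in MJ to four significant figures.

315.7 MJ

In absolute terms T_C = 292.48 K and T_H = 299.65 K, so ΔT = 7.167 K.
The reversible limit is COP_HP = T_H/ΔT = 41.81, so W_min = Q_H/COP = Q_H·ΔT/T_H.
W_min = 13200 × 7.167/299.65 = 315.7 MJ.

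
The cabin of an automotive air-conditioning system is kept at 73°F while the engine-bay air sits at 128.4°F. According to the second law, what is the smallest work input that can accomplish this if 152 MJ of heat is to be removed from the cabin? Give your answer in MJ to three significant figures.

15.8 MJ

In absolute terms T_C = 295.93 K and T_H = 326.71 K, so ΔT = 30.78 K.
The reversible limit is COP_R = T_C/ΔT = 9.615, so W_min = Q_C/COP = Q_C·ΔT/T_C.
W_min = 152.0 × 30.78/295.93 = 15.81 MJ.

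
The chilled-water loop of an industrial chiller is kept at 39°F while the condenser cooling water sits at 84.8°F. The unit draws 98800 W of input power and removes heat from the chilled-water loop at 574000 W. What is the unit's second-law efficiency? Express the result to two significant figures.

0.53

COP_actual = Q̇_C/Ẇ = 574000/98800 = 5.810.
In absolute terms T_C = 277.04 K and T_H = 302.48 K, so ΔT = 25.44 K.
COP_Carnot = T_C/ΔT = 277.04/25.44 = 10.89.
η_II = COP_actual/COP_Carnot = 5.810/10.89 = 0.5336.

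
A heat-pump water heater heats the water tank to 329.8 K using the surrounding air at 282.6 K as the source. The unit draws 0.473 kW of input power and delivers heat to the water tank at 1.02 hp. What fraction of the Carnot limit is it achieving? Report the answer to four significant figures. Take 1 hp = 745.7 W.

Converting, Q̇_H = 1.020 hp = 0.7606 kW, so COP_actual = Q̇_H/Ẇ = 0.7606/0.4730 = 1.608.
The reservoir spacing is ΔT = 329.8 − 282.6 = 47.20 K.
COP_Carnot = T_H/ΔT = 329.80/47.20 = 6.987.
η_II = COP_actual/COP_Carnot = 1.608/6.987 = 0.2301.

0.2301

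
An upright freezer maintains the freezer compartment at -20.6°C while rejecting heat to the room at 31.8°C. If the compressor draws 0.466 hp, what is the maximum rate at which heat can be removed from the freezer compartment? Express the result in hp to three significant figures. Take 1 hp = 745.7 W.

2.25 hp

In absolute terms T_C = 252.55 K and T_H = 304.95 K, so ΔT = 52.40 K.
COP_Carnot = T_C/ΔT = 252.55/52.40 = 4.820.
Q̇_max = COP_Carnot × Ẇ = 4.820 × 0.4660 hp = 2.246 hp.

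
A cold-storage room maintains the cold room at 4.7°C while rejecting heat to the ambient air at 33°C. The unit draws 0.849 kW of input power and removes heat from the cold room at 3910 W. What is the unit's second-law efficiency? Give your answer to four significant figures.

0.4691

Converting, Q̇_C = 3910 W = 3.910 kW, so COP_actual = Q̇_C/Ẇ = 3.910/0.8490 = 4.605.
In absolute terms T_C = 277.85 K and T_H = 306.15 K, so ΔT = 28.30 K.
COP_Carnot = T_C/ΔT = 277.85/28.30 = 9.818.
η_II = COP_actual/COP_Carnot = 4.605/9.818 = 0.4691.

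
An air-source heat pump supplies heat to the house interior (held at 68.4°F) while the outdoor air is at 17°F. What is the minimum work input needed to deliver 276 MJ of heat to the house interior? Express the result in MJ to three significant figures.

26.9 MJ

In absolute terms T_C = 264.82 K and T_H = 293.37 K, so ΔT = 28.56 K.
The reversible limit is COP_HP = T_H/ΔT = 10.27, so W_min = Q_H/COP = Q_H·ΔT/T_H.
W_min = 276.0 × 28.56/293.37 = 26.86 MJ.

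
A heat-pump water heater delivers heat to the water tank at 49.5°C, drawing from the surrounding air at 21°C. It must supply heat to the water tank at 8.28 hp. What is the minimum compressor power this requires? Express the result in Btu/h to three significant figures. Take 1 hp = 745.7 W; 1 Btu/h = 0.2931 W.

1860 Btu/h

In absolute terms T_C = 294.15 K and T_H = 322.65 K, so ΔT = 28.50 K.
COP_Carnot = T_H/ΔT = 322.65/28.50 = 11.32.
Ẇ_min = Q̇/COP_Carnot = 8.280/11.32 = 0.7314 hp = 1861 Btu/h.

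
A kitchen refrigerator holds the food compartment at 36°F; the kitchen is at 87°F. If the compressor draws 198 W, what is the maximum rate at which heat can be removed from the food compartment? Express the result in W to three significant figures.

In absolute terms T_C = 275.37 K and T_H = 303.71 K, so ΔT = 28.33 K.
COP_Carnot = T_C/ΔT = 275.37/28.33 = 9.719.
Q̇_max = COP_Carnot × Ẇ = 9.719 × 198.0 W = 1924 W.

1920 W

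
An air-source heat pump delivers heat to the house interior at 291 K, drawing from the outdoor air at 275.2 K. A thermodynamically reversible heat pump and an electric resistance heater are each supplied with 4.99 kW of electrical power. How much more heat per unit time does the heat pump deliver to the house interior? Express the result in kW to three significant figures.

The reservoir spacing is ΔT = 291 − 275.2 = 15.80 K.
COP_Carnot = T_H/ΔT = 291.00/15.80 = 18.42.
The heat pump delivers Q̇_H = COP × Ẇ = 91.90 kW; the resistance heater delivers Ẇ = 4.990 kW.
Extra = (COP − 1)·Ẇ = 86.91 kW.

86.9 kW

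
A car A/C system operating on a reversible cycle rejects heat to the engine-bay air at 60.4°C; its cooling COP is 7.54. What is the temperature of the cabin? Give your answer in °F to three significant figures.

For a Carnot refrigerator COP_R = T_C/(T_H − T_C), so T_C = COP·T_H/(1 + COP).
With T_H = 333.55 K, T_C = 7.54 × 333.55/8.540 = 294.49 K.
Converting, 294.49 K = 70.42°F.

70.4 °F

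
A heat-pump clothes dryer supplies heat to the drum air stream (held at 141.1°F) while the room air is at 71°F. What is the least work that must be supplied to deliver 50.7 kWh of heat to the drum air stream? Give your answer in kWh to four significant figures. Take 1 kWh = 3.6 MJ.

In absolute terms T_C = 294.82 K and T_H = 333.76 K, so ΔT = 38.94 K.
The reversible limit is COP_HP = T_H/ΔT = 8.570, so W_min = Q_H/COP = Q_H·ΔT/T_H.
W_min = 50.70 × 38.94/333.76 = 5.916 kWh.

5.916 kWh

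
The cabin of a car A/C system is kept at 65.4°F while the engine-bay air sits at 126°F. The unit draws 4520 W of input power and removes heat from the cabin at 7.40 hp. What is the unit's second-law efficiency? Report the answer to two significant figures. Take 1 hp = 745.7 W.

Converting, Q̇_C = 7.400 hp = 5518 W, so COP_actual = Q̇_C/Ẇ = 5518/4520 = 1.221.
In absolute terms T_C = 291.71 K and T_H = 325.37 K, so ΔT = 33.67 K.
COP_Carnot = T_C/ΔT = 291.71/33.67 = 8.665.
η_II = COP_actual/COP_Carnot = 1.221/8.665 = 0.1409.

0.14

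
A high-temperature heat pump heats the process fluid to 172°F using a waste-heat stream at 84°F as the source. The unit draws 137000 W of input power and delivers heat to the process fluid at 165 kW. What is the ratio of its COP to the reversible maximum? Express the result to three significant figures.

Converting, Q̇_H = 165.0 kW = 165000 W, so COP_actual = Q̇_H/Ẇ = 165000/137000 = 1.204.
In absolute terms T_C = 302.04 K and T_H = 350.93 K, so ΔT = 48.89 K.
COP_Carnot = T_H/ΔT = 350.93/48.89 = 7.178.
η_II = COP_actual/COP_Carnot = 1.204/7.178 = 0.1678.

0.168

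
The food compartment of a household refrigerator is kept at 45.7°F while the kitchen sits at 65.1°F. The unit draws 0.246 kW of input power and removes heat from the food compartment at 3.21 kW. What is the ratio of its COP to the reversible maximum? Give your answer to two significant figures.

0.50

COP_actual = Q̇_C/Ẇ = 3.210/0.2460 = 13.05.
In absolute terms T_C = 280.76 K and T_H = 291.54 K, so ΔT = 10.78 K.
COP_Carnot = T_C/ΔT = 280.76/10.78 = 26.05.
η_II = COP_actual/COP_Carnot = 13.05/26.05 = 0.5009.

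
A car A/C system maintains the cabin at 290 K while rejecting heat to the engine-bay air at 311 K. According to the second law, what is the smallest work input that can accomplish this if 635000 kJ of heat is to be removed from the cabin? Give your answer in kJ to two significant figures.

46000 kJ

The reservoir spacing is ΔT = 311 − 290 = 21.00 K.
The reversible limit is COP_R = T_C/ΔT = 13.81, so W_min = Q_C/COP = Q_C·ΔT/T_C.
W_min = 635000 × 21.00/290.00 = 45980 kJ.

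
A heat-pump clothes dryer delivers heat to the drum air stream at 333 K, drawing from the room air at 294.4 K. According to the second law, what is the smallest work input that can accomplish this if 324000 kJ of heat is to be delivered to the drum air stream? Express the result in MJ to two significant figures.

The reservoir spacing is ΔT = 333 − 294.4 = 38.60 K.
The reversible limit is COP_HP = T_H/ΔT = 8.627, so W_min = Q_H/COP = Q_H·ΔT/T_H.
W_min = 324000 × 38.60/333.00 = 37560 kJ = 37.56 MJ.

38 MJ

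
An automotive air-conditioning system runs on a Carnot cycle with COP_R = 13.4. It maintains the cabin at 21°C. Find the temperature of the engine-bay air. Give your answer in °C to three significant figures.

43.0 °C

COP_R = T_C/(T_H − T_C) gives T_H − T_C = T_C/COP.
With T_C = 294.15 K, T_H = 294.15 × (1 + 1/13.4) = 316.10 K.
Converting, 316.10 K = 42.95°C.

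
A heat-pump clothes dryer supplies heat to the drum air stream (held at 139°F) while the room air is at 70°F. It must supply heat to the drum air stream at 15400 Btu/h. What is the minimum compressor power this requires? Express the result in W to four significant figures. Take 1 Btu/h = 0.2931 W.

520.2 W

In absolute terms T_C = 294.26 K and T_H = 332.59 K, so ΔT = 38.33 K.
COP_Carnot = T_H/ΔT = 332.59/38.33 = 8.676.
Ẇ_min = Q̇/COP_Carnot = 15400/8.676 = 1775 Btu/h = 520.2 W.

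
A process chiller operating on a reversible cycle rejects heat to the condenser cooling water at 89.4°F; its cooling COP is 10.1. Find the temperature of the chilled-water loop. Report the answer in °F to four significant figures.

39.93 °F

For a Carnot refrigerator COP_R = T_C/(T_H − T_C), so T_C = COP·T_H/(1 + COP).
With T_H = 305.04 K, T_C = 10.1 × 305.04/11.10 = 277.56 K.
Converting, 277.56 K = 39.93°F.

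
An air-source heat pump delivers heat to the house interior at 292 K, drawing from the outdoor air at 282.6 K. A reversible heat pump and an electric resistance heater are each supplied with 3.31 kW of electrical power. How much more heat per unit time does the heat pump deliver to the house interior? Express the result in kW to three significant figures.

99.5 kW

The reservoir spacing is ΔT = 292 − 282.6 = 9.400 K.
COP_Carnot = T_H/ΔT = 292.00/9.400 = 31.06.
The heat pump delivers Q̇_H = COP × Ẇ = 102.8 kW; the resistance heater delivers Ẇ = 3.310 kW.
Extra = (COP − 1)·Ẇ = 99.51 kW.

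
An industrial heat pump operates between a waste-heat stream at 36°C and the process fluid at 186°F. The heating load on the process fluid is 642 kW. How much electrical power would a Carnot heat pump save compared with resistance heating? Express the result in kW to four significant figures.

In absolute terms T_C = 309.15 K and T_H = 358.71 K, so ΔT = 49.56 K.
COP_Carnot = T_H/ΔT = 358.71/49.56 = 7.238.
Resistance heating needs Ẇ_res = Q̇_H = 642.0 kW; the reversible heat pump needs only Ẇ_hp = Q̇_H/COP = 88.69 kW.
Saving = 642.0 − 88.69 = 553.3 kW.

553.3 kW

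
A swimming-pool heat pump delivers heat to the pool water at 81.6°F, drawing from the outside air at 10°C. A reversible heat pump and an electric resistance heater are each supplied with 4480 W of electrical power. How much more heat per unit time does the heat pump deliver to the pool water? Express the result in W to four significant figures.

72260 W

In absolute terms T_C = 283.15 K and T_H = 300.71 K, so ΔT = 17.56 K.
COP_Carnot = T_H/ΔT = 300.71/17.56 = 17.13.
The heat pump delivers Q̇_H = COP × Ẇ = 76740 W; the resistance heater delivers Ẇ = 4480 W.
Extra = (COP − 1)·Ẇ = 72260 W.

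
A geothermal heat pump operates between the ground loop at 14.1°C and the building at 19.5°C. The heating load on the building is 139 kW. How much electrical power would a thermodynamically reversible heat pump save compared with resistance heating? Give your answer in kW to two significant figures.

140 kW

In absolute terms T_C = 287.25 K and T_H = 292.65 K, so ΔT = 5.400 K.
COP_Carnot = T_H/ΔT = 292.65/5.400 = 54.19.
Resistance heating needs Ẇ_res = Q̇_H = 139.0 kW; the reversible heat pump needs only Ẇ_hp = Q̇_H/COP = 2.565 kW.
Saving = 139.0 − 2.565 = 136.4 kW.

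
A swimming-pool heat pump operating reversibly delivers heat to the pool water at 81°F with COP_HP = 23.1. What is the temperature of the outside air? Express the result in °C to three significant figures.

COP_HP = T_H/(T_H − T_C) gives T_H − T_C = T_H/COP.
With T_H = 300.37 K, T_C = 300.37 × (1 − 1/23.1) = 287.37 K.
Converting, 287.37 K = 14.22°C.

14.2 °C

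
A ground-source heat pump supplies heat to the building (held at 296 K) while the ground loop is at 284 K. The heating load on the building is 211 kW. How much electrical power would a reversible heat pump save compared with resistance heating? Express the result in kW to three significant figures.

The reservoir spacing is ΔT = 296 − 284 = 12.00 K.
COP_Carnot = T_H/ΔT = 296.00/12.00 = 24.67.
Resistance heating needs Ẇ_res = Q̇_H = 211.0 kW; the reversible heat pump needs only Ẇ_hp = Q̇_H/COP = 8.554 kW.
Saving = 211.0 − 8.554 = 202.4 kW.

202 kW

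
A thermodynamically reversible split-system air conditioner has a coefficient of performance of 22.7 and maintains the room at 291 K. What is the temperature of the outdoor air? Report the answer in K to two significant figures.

COP_R = T_C/(T_H − T_C) gives T_H − T_C = T_C/COP.
With T_C = 291.00 K, T_H = 291.00 × (1 + 1/22.7) = 303.82 K.

300 K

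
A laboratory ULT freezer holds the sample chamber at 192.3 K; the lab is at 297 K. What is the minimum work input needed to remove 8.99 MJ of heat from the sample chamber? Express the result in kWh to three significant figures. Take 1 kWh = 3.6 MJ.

1.36 kWh

The reservoir spacing is ΔT = 297 − 192.3 = 104.7 K.
The reversible limit is COP_R = T_C/ΔT = 1.837, so W_min = Q_C/COP = Q_C·ΔT/T_C.
W_min = 8.990 × 104.7/192.30 = 4.895 MJ = 1.360 kWh.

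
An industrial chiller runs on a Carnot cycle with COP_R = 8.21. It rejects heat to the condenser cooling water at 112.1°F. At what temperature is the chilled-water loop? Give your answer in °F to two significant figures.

50 °F

For a Carnot refrigerator COP_R = T_C/(T_H − T_C), so T_C = COP·T_H/(1 + COP).
With T_H = 317.65 K, T_C = 8.21 × 317.65/9.210 = 283.16 K.
Converting, 283.16 K = 50.02°F.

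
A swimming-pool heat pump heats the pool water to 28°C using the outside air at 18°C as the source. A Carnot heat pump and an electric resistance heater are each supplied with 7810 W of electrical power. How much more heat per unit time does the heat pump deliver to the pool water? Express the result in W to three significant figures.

In absolute terms T_C = 291.15 K and T_H = 301.15 K, so ΔT = 10.00 K.
COP_Carnot = T_H/ΔT = 301.15/10.00 = 30.12.
The heat pump delivers Q̇_H = COP × Ẇ = 235200 W; the resistance heater delivers Ẇ = 7810 W.
Extra = (COP − 1)·Ẇ = 227400 W.

227000 W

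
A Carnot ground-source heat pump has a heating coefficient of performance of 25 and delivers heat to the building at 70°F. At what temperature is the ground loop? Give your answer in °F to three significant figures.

48.8 °F

COP_HP = T_H/(T_H − T_C) gives T_H − T_C = T_H/COP.
With T_H = 294.26 K, T_C = 294.26 × (1 − 1/25) = 282.49 K.
Converting, 282.49 K = 48.81°F.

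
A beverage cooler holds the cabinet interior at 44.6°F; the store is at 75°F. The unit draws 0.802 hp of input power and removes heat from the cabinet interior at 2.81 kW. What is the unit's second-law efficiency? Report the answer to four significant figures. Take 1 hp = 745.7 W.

Converting, Q̇_C = 2.810 kW = 3.768 hp, so COP_actual = Q̇_C/Ẇ = 3.768/0.8020 = 4.699.
In absolute terms T_C = 280.15 K and T_H = 297.04 K, so ΔT = 16.89 K.
COP_Carnot = T_C/ΔT = 280.15/16.89 = 16.59.
η_II = COP_actual/COP_Carnot = 4.699/16.59 = 0.2833.

0.2833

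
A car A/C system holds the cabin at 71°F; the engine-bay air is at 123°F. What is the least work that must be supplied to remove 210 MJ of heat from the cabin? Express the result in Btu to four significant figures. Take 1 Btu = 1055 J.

19500 Btu

In absolute terms T_C = 294.82 K and T_H = 323.71 K, so ΔT = 28.89 K.
The reversible limit is COP_R = T_C/ΔT = 10.21, so W_min = Q_C/COP = Q_C·ΔT/T_C.
W_min = 210.0 × 28.89/294.82 = 20.58 MJ = 19500 Btu.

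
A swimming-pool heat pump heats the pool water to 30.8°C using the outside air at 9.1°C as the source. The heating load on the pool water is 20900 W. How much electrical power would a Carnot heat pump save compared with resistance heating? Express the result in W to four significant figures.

In absolute terms T_C = 282.25 K and T_H = 303.95 K, so ΔT = 21.70 K.
COP_Carnot = T_H/ΔT = 303.95/21.70 = 14.01.
Resistance heating needs Ẇ_res = Q̇_H = 20900 W; the reversible heat pump needs only Ẇ_hp = Q̇_H/COP = 1492 W.
Saving = 20900 − 1492 = 19410 W.

19410 W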